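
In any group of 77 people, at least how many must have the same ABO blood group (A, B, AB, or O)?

There are 4 ABO blood groups, which serve as the pigeonholes.
If each of the 4 ABO blood groups held at most 19, the total would be at most 4 × 19 = 76 < 77, a contradiction.
So at least one holds ⌈77/4⌉ = 20.

20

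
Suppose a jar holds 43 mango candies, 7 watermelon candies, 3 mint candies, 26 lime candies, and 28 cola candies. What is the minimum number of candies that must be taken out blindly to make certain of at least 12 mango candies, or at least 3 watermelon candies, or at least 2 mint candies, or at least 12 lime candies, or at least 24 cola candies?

49

The worst case stops just short of every target: 11 mango, 2 watermelon, 1 mint, 11 lime, 23 cola — 11 + 2 + 1 + 11 + 23 = 48 candies.
One more candy must push some flavor to its target, so 48 + 1 = 49.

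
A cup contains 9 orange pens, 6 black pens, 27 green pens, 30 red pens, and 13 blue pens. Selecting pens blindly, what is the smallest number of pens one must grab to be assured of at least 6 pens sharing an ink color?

26

The worst case takes 5 pens of each ink color without reaching 6 of any: 5 × 5 = 25.
The next pen must bring some ink color to 6, so 25 + 1 = 26.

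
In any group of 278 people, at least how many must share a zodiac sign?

24

If each of the 12 zodiac signs held at most 23, the total would be at most 12 × 23 = 276 < 278, a contradiction.
So at least one holds ⌈278/12⌉ = 24.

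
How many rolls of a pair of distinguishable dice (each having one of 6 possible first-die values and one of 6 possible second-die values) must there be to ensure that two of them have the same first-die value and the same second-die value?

There are 6 × 6 = 36 (first-die value, second-die value) combinations acting as pigeonholes.
With 36 rolls of a pair of distinguishable dice we could place one in each, avoiding any repeat.
One more forces some (first-die value, second-die value) pair to hold 2, so 36 + 1 = 37.

37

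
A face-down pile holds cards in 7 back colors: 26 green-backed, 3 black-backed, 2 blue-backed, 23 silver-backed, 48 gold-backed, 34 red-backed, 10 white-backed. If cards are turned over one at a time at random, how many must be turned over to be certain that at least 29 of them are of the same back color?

In the worst case we take at most 28 of each back color, but all 26 green-backed, all 3 black-backed, all 2 blue-backed, all 23 silver-backed, and all 10 white-backed (fewer than 28), giving 26 + 3 + 2 + 23 + 28 + 28 + 10 = 120.
One more card then forces some back color to 29, so 120 + 1 = 121.

121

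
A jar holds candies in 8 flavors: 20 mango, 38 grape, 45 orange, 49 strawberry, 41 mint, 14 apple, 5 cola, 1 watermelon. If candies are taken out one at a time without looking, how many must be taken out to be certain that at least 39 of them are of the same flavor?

193

Treat the 8 flavors as pigeonholes.
In the worst case we take at most 38 of each flavor, but all 20 mango, all 14 apple, all 5 cola, and all 1 watermelon (fewer than 38), giving 20 + 38 + 38 + 38 + 38 + 14 + 5 + 1 = 192.
One more candy then forces some flavor to 39, so 192 + 1 = 193.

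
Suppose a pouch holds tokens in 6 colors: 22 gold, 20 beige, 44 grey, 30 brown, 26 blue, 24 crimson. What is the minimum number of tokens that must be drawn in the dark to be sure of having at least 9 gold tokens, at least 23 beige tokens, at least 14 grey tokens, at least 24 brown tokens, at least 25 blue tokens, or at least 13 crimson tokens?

The worst case stops just short of every target: 8 gold, all 20 beige, 13 grey, 23 brown, 24 blue, 12 crimson — 8 + 20 + 13 + 23 + 24 + 12 = 100 tokens.
One more token must push some color to its target, so 100 + 1 = 101.

101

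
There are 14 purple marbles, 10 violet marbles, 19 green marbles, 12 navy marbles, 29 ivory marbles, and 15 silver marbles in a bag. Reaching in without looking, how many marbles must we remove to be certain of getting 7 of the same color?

37

The worst case takes 6 marbles of each color without reaching 7 of any: 6 × 6 = 36.
The next marble must bring some color to 7, so 36 + 1 = 37.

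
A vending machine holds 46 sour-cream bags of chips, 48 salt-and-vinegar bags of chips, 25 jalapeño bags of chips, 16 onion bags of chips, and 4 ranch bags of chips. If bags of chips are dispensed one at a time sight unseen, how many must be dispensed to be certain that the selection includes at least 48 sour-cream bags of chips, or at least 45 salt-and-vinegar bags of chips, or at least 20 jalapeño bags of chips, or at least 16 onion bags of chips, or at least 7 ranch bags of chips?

Each of the 5 flavors has its own threshold; avoid all of them simultaneously.
The worst case stops just short of every target: all 46 sour-cream, 44 salt-and-vinegar, 19 jalapeño, 15 onion, all 4 ranch — 46 + 44 + 19 + 15 + 4 = 128 bags of chips.
One more bag of chips must push some flavor to its target, so 128 + 1 = 129.

129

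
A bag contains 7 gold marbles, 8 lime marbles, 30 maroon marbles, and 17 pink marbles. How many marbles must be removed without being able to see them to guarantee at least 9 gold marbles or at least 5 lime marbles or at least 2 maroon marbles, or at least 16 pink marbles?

Each of the 4 colors has its own threshold; avoid all of them simultaneously.
The worst case stops just short of every target: all 7 gold, 4 lime, 1 maroon, 15 pink — 7 + 4 + 1 + 15 = 27 marbles.
One more marble must push some color to its target, so 27 + 1 = 28.

28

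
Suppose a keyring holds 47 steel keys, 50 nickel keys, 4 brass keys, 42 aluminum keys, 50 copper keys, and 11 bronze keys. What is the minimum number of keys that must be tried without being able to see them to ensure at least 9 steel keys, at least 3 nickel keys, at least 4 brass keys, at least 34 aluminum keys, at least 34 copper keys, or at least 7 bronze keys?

The worst case stops just short of every target: 8 steel, 2 nickel, 3 brass, 33 aluminum, 33 copper, 6 bronze — 8 + 2 + 3 + 33 + 33 + 6 = 85 keys.
One more key must push some type to its target, so 85 + 1 = 86.

86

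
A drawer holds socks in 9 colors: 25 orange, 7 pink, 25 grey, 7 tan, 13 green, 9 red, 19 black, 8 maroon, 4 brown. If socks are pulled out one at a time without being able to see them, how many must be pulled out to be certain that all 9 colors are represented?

The hardest color to obtain is brown: we could draw every other sock first — 117 − 4 = 113 socks — without a single brown one.
The next draw must be brown, so 113 + 1 = 114.

114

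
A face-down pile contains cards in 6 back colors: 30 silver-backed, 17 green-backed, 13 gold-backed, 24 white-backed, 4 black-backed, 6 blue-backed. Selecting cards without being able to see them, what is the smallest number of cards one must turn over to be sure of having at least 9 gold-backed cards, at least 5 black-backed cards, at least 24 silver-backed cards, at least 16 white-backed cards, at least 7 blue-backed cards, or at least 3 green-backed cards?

The worst case stops just short of every target: 23 silver-backed, 2 green-backed, 8 gold-backed, 15 white-backed, 4 black-backed, 6 blue-backed — 23 + 2 + 8 + 15 + 4 + 6 = 58 cards.
One more card must push some back color to its target, so 58 + 1 = 59.

59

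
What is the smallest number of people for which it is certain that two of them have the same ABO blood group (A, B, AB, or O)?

5

There are 4 ABO blood groups acting as pigeonholes.
With 4 people we could place one in each, avoiding any repeat.
One more forces some class to hold 2, so 4 + 1 = 5.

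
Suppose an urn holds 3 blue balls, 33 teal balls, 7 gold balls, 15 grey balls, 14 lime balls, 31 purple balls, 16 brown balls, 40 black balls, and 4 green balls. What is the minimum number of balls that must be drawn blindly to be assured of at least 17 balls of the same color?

108

In the worst case we take at most 16 of each color, but all 3 blue, all 7 gold, all 15 grey, all 14 lime, and all 4 green (fewer than 16), giving 3 + 16 + 7 + 15 + 14 + 16 + 16 + 16 + 4 = 107.
One more ball then forces some color to 17, so 107 + 1 = 108.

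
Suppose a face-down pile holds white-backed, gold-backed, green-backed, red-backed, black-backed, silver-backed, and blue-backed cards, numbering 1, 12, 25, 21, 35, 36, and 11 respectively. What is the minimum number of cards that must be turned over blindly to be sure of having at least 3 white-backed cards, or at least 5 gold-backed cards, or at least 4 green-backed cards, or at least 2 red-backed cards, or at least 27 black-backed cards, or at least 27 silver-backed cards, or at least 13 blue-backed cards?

73

Each of the 7 back colors has its own threshold; avoid all of them simultaneously.
The worst case stops just short of every target: all 1 white-backed, 4 gold-backed, 3 green-backed, 1 red-backed, 26 black-backed, 26 silver-backed, all 11 blue-backed — 1 + 4 + 3 + 1 + 26 + 26 + 11 = 72 cards.
One more card must push some back color to its target, so 72 + 1 = 73.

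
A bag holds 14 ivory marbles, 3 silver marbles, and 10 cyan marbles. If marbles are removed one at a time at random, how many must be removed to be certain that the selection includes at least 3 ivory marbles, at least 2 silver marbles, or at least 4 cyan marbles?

Each of the 3 colors has its own threshold; avoid all of them simultaneously.
The worst case stops just short of every target: 2 ivory, 1 silver, 3 cyan — 2 + 1 + 3 = 6 marbles.
One more marble must push some color to its target, so 6 + 1 = 7.

7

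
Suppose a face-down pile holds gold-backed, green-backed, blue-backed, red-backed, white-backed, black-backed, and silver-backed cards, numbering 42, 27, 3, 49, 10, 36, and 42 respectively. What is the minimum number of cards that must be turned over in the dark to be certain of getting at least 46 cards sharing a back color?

Treat the 7 back colors as pigeonholes.
In the worst case we take at most 45 of each back color, but all 42 gold-backed, all 27 green-backed, all 3 blue-backed, all 10 white-backed, all 36 black-backed, and all 42 silver-backed (fewer than 45), giving 42 + 27 + 3 + 45 + 10 + 36 + 42 = 205.
One more card then forces some back color to 46, so 205 + 1 = 206.

206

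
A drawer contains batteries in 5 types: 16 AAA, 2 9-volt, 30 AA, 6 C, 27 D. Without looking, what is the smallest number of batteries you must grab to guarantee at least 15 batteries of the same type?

In the worst case we take at most 14 of each type, but all 2 9-volt and all 6 C (fewer than 14), giving 14 + 2 + 14 + 6 + 14 = 50.
One more battery then forces some type to 15, so 50 + 1 = 51.

51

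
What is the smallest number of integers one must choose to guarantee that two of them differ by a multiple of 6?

7

Two integers differ by a multiple of 6 exactly when they share a remainder mod 6.
There are 6 residue classes mod 6, so 6 integers can all lie in distinct classes.
One more integer must repeat a residue, giving a difference divisible by 6. So n = 6 + 1 = 7.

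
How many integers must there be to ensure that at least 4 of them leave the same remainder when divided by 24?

73

There are 24 residue classes modulo 24 acting as pigeonholes.
With 24 × 3 = 72 integers we could place exactly 3 in each, with no class reaching 4.
One more forces some class to hold 4, so 72 + 1 = 73.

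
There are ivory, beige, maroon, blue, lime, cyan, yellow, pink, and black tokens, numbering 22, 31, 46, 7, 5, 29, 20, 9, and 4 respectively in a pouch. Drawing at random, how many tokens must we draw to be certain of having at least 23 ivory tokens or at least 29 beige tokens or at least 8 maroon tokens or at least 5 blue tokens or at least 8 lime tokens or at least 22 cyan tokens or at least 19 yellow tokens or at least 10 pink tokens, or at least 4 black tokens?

The worst case stops just short of every target: 22 ivory, 28 beige, 7 maroon, 4 blue, all 5 lime, 21 cyan, 18 yellow, 9 pink, 3 black — 22 + 28 + 7 + 4 + 5 + 21 + 18 + 9 + 3 = 117 tokens.
One more token must push some color to its target, so 117 + 1 = 118.

118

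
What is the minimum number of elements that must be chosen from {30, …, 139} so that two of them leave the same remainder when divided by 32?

Group the integers by remainder mod 32; there are 32 residue classes, each nonempty in this range.
Choosing one from each class (32 integers) avoids any shared remainder.
One more choice must repeat a class, so two differ by a multiple of 32. Hence 32 + 1 = 33.

33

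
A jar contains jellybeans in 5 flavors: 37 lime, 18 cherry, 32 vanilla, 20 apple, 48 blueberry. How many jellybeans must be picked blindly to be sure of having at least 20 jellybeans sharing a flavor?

In the worst case we take at most 19 of each flavor, but all 18 cherry (fewer than 19), giving 19 + 18 + 19 + 19 + 19 = 94.
One more jellybean then forces some flavor to 20, so 94 + 1 = 95.

95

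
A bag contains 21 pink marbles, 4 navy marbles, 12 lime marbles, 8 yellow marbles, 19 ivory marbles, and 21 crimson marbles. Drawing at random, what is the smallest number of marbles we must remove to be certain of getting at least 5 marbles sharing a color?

Treat the 6 colors as pigeonholes.
The worst case takes 4 marbles of each color without reaching 5 of any: 6 × 4 = 24.
The next marble must bring some color to 5, so 24 + 1 = 25.

25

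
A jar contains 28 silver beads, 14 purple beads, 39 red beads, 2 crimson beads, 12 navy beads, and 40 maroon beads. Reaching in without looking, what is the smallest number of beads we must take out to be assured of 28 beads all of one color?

110

In the worst case we take at most 27 of each color, but all 14 purple, all 2 crimson, and all 12 navy (fewer than 27), giving 27 + 14 + 27 + 2 + 12 + 27 = 109.
One more bead then forces some color to 28, so 109 + 1 = 110.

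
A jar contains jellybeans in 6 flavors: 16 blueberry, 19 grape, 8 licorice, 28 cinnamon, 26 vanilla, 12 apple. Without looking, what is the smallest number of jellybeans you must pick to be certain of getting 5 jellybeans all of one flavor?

25

The worst case takes 4 jellybeans of each flavor without reaching 5 of any: 6 × 4 = 24.
The next jellybean must bring some flavor to 5, so 24 + 1 = 25.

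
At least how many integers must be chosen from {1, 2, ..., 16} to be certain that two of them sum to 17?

Partition {1, …, 16} into 8 pairs: {1,16}, {2,15}, …, {8,9}.
Choosing 8 integers — say the integers 1 through 8 — takes one from each pair and avoids the property.
Choosing 9 forces two into the same pair by pigeonhole, and those sum to 17. So 9.

9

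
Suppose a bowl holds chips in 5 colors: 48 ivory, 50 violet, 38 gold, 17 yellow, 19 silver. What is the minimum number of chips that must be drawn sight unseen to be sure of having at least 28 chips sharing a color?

118

In the worst case we take at most 27 of each color, but all 17 yellow and all 19 silver (fewer than 27), giving 27 + 27 + 27 + 17 + 19 = 117.
One more chip then forces some color to 28, so 117 + 1 = 118.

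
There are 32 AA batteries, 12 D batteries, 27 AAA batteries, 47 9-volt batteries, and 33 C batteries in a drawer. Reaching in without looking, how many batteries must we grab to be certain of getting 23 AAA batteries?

147

The worst case draws every non-AAA battery first: 32 + 12 + 47 + 33 = 124.
The next 23 draws are then forced to be AAA, giving 124 + 23 = 147.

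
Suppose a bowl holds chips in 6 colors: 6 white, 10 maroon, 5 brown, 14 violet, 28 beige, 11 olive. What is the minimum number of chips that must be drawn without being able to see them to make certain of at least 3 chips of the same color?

13

The worst case takes 2 chips of each color without reaching 3 of any: 6 × 2 = 12.
The next chip must bring some color to 3, so 12 + 1 = 13.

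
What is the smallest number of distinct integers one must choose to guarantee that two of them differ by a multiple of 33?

34

Two integers differ by a multiple of 33 exactly when they share a remainder mod 33.
There are 33 residue classes mod 33, so 33 integers can all lie in distinct classes.
One more integer must repeat a residue, giving a difference divisible by 33. So n = 33 + 1 = 34.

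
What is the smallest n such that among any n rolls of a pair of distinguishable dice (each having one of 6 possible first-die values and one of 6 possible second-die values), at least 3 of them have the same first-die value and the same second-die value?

73

There are 6 × 6 = 36 (first-die value, second-die value) combinations acting as pigeonholes.
With 36 × 2 = 72 rolls of a pair of distinguishable dice we could place exactly 2 in each, with no (first-die value, second-die value) pair reaching 3.
One more forces some (first-die value, second-die value) pair to hold 3, so 72 + 1 = 73.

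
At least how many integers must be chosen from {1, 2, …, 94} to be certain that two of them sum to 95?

48

Partition {1, …, 94} into 47 pairs: {1,94}, {2,93}, …, {47,48}.
Choosing 47 integers — say the integers 1 through 47 — takes one from each pair and avoids the property.
Choosing 48 forces two into the same pair by pigeonhole, and those sum to 95. So 48.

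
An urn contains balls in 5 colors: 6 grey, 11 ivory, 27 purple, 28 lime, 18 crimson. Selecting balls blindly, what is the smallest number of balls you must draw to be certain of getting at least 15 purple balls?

78

To avoid purple balls as long as possible, exhaust the other 4 colors first.
The worst case draws every non-purple ball first: 6 + 11 + 28 + 18 = 63.
The next 15 draws are then forced to be purple, giving 63 + 15 = 78.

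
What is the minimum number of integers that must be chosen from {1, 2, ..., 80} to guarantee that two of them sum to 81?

Partition {1, …, 80} into 40 pairs: {1,80}, {2,79}, …, {40,41}.
Choosing 40 integers — say the integers 1 through 40 — takes one from each pair and avoids the property.
Choosing 41 forces two into the same pair by pigeonhole, and those sum to 81. So 41.

41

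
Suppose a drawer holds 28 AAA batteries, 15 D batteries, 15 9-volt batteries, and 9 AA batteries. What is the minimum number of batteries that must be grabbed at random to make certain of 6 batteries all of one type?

Treat the 4 types as pigeonholes.
The worst case takes 5 batteries of each type without reaching 6 of any: 4 × 5 = 20.
The next battery must bring some type to 6, so 20 + 1 = 21.

21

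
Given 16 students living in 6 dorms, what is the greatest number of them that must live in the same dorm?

3

The 16 students fall into 6 dorms.
If each of the 6 dorms held at most 2, the total would be at most 6 × 2 = 12 < 16, a contradiction.
So at least one holds ⌈16/6⌉ = 3.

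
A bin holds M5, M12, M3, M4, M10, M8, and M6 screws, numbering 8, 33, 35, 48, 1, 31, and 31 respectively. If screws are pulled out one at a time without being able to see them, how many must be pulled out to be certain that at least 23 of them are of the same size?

In the worst case we take at most 22 of each size, but all 8 M5 and all 1 M10 (fewer than 22), giving 8 + 22 + 22 + 22 + 1 + 22 + 22 = 119.
One more screw then forces some size to 23, so 119 + 1 = 120.

120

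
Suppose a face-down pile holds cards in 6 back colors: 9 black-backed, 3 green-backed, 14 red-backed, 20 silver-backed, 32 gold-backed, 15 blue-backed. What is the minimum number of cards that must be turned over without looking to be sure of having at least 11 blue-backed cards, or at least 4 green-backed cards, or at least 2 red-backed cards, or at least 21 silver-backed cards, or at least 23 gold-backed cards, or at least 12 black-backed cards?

The worst case stops just short of every target: all 9 black-backed, 3 green-backed, 1 red-backed, 20 silver-backed, 22 gold-backed, 10 blue-backed — 9 + 3 + 1 + 20 + 22 + 10 = 65 cards.
One more card must push some back color to its target, so 65 + 1 = 66.

66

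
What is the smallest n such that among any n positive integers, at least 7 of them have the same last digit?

61

There are 10 possible last digits acting as pigeonholes.
With 10 × 6 = 60 positive integers we could place exactly 6 in each, with no class reaching 7.
One more forces some class to hold 7, so 60 + 1 = 61.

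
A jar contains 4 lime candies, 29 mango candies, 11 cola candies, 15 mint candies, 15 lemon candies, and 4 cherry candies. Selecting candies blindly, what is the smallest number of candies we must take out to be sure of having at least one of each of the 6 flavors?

The hardest flavor to obtain is lime: we could draw every other candy first — 78 − 4 = 74 candies — without a single lime one.
The next draw must be lime, so 74 + 1 = 75.

75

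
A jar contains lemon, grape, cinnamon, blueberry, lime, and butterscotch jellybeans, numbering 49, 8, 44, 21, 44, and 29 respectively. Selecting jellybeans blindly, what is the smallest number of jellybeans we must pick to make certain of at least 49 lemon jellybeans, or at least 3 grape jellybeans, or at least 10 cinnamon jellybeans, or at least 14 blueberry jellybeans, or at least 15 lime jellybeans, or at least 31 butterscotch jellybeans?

116

Each of the 6 flavors has its own threshold; avoid all of them simultaneously.
The worst case stops just short of every target: 48 lemon, 2 grape, 9 cinnamon, 13 blueberry, 14 lime, all 29 butterscotch — 48 + 2 + 9 + 13 + 14 + 29 = 115 jellybeans.
One more jellybean must push some flavor to its target, so 115 + 1 = 116.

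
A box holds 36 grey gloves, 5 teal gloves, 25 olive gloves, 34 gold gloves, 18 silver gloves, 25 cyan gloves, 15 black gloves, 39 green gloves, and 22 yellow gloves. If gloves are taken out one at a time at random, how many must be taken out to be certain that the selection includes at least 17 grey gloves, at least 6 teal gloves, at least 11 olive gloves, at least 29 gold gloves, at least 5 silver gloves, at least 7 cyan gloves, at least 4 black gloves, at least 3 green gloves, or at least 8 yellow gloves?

Each of the 9 colors has its own threshold; avoid all of them simultaneously.
The worst case stops just short of every target: 16 grey, 5 teal, 10 olive, 28 gold, 4 silver, 6 cyan, 3 black, 2 green, 7 yellow — 16 + 5 + 10 + 28 + 4 + 6 + 3 + 2 + 7 = 81 gloves.
One more glove must push some color to its target, so 81 + 1 = 82.

82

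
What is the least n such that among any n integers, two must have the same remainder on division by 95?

96

Two integers differ by a multiple of 95 exactly when they share a remainder mod 95.
There are 95 residue classes mod 95, so 95 integers can all lie in distinct classes.
One more integer must repeat a residue, giving a difference divisible by 95. So n = 95 + 1 = 96.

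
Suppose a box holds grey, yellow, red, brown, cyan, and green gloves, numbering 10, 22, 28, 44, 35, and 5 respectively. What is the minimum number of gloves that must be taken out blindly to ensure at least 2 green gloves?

To avoid green gloves as long as possible, exhaust the other 5 colors first.
The worst case draws every non-green glove first: 10 + 22 + 28 + 44 + 35 = 139.
The next 2 draws are then forced to be green, giving 139 + 2 = 141.

141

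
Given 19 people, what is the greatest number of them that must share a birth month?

2

There are 12 months of the year, which serve as the pigeonholes.
If each of the 12 months of the year held at most 1, the total would be at most 12 × 1 = 12 < 19, a contradiction.
So at least one holds ⌈19/12⌉ = 2.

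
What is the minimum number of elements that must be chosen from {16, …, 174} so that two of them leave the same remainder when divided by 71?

Use the pigeonhole principle on residue classes: group the integers by remainder mod 71; there are 71 residue classes, each nonempty in this range.
Choosing one from each class (71 integers) avoids any shared remainder.
One more choice must repeat a class, so two differ by a multiple of 71. Hence 71 + 1 = 72.

72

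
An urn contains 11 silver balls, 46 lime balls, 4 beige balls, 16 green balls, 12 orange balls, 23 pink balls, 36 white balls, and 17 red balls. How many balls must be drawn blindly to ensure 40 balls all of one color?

159

In the worst case we take at most 39 of each color, but all 11 silver, all 4 beige, all 16 green, all 12 orange, all 23 pink, all 36 white, and all 17 red (fewer than 39), giving 11 + 39 + 4 + 16 + 12 + 23 + 36 + 17 = 158.
One more ball then forces some color to 40, so 158 + 1 = 159.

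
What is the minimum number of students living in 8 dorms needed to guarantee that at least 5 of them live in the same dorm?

33

There are 8 dorms acting as pigeonholes.
With 8 × 4 = 32 students we could place exactly 4 in each, with no class reaching 5.
One more forces some class to hold 5, so 32 + 1 = 33.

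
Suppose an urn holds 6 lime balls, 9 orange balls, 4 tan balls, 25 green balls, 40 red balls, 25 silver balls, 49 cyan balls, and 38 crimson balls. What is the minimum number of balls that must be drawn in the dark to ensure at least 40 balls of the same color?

186

In the worst case we take at most 39 of each color, but all 6 lime, all 9 orange, all 4 tan, all 25 green, all 25 silver, and all 38 crimson (fewer than 39), giving 6 + 9 + 4 + 25 + 39 + 25 + 39 + 38 = 185.
One more ball then forces some color to 40, so 185 + 1 = 186.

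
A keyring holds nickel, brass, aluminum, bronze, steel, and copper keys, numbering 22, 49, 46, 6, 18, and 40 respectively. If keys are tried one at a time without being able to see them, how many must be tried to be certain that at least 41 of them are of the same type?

167

In the worst case we take at most 40 of each type, but all 22 nickel, all 6 bronze, and all 18 steel (fewer than 40), giving 22 + 40 + 40 + 6 + 18 + 40 = 166.
One more key then forces some type to 41, so 166 + 1 = 167.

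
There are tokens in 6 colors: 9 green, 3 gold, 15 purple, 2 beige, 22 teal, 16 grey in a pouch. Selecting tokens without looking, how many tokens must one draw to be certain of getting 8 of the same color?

34

In the worst case we take at most 7 of each color, but all 3 gold and all 2 beige (fewer than 7), giving 7 + 3 + 7 + 2 + 7 + 7 = 33.
One more token then forces some color to 8, so 33 + 1 = 34.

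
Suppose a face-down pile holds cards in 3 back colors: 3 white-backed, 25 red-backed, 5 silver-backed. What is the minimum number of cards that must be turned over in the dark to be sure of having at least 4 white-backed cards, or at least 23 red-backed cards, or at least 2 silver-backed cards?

Each of the 3 back colors has its own threshold; avoid all of them simultaneously.
The worst case stops just short of every target: 3 white-backed, 22 red-backed, 1 silver-backed — 3 + 22 + 1 = 26 cards.
One more card must push some back color to its target, so 26 + 1 = 27.

27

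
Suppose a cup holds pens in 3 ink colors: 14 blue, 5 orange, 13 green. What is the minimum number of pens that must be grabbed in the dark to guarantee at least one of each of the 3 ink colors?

28

The hardest ink color to obtain is orange: we could draw every other pen first — 32 − 5 = 27 pens — without a single orange one.
The next draw must be orange, so 27 + 1 = 28.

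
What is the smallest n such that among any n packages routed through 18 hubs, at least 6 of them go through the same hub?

There are 18 hubs acting as pigeonholes.
With 18 × 5 = 90 packages we could place exactly 5 in each, with no class reaching 6.
One more forces some class to hold 6, so 90 + 1 = 91.

91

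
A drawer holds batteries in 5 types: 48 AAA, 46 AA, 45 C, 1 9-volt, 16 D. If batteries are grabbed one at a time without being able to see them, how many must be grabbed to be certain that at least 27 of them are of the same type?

In the worst case we take at most 26 of each type, but all 1 9-volt and all 16 D (fewer than 26), giving 26 + 26 + 26 + 1 + 16 = 95.
One more battery then forces some type to 27, so 95 + 1 = 96.

96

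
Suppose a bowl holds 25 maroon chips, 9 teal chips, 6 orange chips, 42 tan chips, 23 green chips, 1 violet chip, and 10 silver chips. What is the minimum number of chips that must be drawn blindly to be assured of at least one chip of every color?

The hardest color to obtain is violet: we could draw every other chip first — 116 − 1 = 115 chips — without a single violet one.
The next draw must be violet, so 115 + 1 = 116.

116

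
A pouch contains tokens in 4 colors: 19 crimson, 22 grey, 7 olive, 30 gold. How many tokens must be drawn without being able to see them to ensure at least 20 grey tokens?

76

The worst case draws every non-grey token first: 19 + 7 + 30 = 56.
The next 20 draws are then forced to be grey, giving 56 + 20 = 76.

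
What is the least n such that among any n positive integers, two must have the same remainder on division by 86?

87

Two integers differ by a multiple of 86 exactly when they share a remainder mod 86.
There are 86 residue classes mod 86, so 86 integers can all lie in distinct classes.
One more integer must repeat a residue, giving a difference divisible by 86. So n = 86 + 1 = 87.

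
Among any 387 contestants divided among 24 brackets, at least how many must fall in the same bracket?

If each of the 24 brackets held at most 16, the total would be at most 24 × 16 = 384 < 387, a contradiction.
So at least one holds ⌈387/24⌉ = 17.

17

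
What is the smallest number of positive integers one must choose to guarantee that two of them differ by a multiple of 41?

Use the pigeonhole principle on residue classes: two integers differ by a multiple of 41 exactly when they share a remainder mod 41.
There are 41 residue classes mod 41, so 41 integers can all lie in distinct classes.
One more integer must repeat a residue, giving a difference divisible by 41. So n = 41 + 1 = 42.

42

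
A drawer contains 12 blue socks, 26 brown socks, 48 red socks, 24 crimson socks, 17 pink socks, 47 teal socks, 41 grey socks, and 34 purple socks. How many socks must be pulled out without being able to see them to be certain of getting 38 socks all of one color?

225

In the worst case we take at most 37 of each color, but all 12 blue, all 26 brown, all 24 crimson, all 17 pink, and all 34 purple (fewer than 37), giving 12 + 26 + 37 + 24 + 17 + 37 + 37 + 34 = 224.
One more sock then forces some color to 38, so 224 + 1 = 225.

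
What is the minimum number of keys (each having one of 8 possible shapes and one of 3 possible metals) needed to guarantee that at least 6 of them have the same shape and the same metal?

121

There are 8 × 3 = 24 (shape, metal) combinations acting as pigeonholes.
With 24 × 5 = 120 keys we could place exactly 5 in each, with no (shape, metal) pair reaching 6.
One more forces some (shape, metal) pair to hold 6, so 120 + 1 = 121.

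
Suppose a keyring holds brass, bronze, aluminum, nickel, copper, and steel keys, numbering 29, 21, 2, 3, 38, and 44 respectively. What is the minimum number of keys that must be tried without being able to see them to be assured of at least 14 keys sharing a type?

Treat the 6 types as pigeonholes.
In the worst case we take at most 13 of each type, but all 2 aluminum and all 3 nickel (fewer than 13), giving 13 + 13 + 2 + 3 + 13 + 13 = 57.
One more key then forces some type to 14, so 57 + 1 = 58.

58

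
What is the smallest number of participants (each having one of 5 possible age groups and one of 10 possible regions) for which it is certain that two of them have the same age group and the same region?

There are 5 × 10 = 50 (age group, region) combinations acting as pigeonholes.
With 50 participants we could place one in each, avoiding any repeat.
One more forces some (age group, region) pair to hold 2, so 50 + 1 = 51.

51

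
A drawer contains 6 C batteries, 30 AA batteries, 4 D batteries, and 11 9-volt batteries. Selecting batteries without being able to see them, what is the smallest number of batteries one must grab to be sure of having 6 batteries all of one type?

20

In the worst case we take at most 5 of each type, but all 4 D (fewer than 5), giving 5 + 5 + 4 + 5 = 19.
One more battery then forces some type to 6, so 19 + 1 = 20.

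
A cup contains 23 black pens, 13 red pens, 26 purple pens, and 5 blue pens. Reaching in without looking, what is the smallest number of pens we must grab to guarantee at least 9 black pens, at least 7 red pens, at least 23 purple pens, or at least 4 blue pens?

The worst case stops just short of every target: 8 black, 6 red, 22 purple, 3 blue — 8 + 6 + 22 + 3 = 39 pens.
One more pen must push some ink color to its target, so 39 + 1 = 40.

40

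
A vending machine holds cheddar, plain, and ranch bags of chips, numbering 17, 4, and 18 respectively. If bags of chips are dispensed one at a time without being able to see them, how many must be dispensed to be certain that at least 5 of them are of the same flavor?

Treat the 3 flavors as pigeonholes.
The worst case takes 4 bags of chips of each flavor without reaching 5 of any: 3 × 4 = 12.
The next bag of chips must bring some flavor to 5, so 12 + 1 = 13.

13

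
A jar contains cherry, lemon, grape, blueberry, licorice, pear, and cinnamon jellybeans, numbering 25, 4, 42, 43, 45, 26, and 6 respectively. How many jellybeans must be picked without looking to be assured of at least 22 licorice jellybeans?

The worst case draws every non-licorice jellybean first: 25 + 4 + 42 + 43 + 26 + 6 = 146.
The next 22 draws are then forced to be licorice, giving 146 + 22 = 168.

168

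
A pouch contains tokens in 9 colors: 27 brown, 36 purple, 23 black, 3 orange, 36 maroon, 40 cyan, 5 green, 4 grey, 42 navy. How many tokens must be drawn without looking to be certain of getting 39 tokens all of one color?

211

In the worst case we take at most 38 of each color, but all 27 brown, all 36 purple, all 23 black, all 3 orange, all 36 maroon, all 5 green, and all 4 grey (fewer than 38), giving 27 + 36 + 23 + 3 + 36 + 38 + 5 + 4 + 38 = 210.
One more token then forces some color to 39, so 210 + 1 = 211.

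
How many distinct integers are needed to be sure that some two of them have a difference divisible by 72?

Two integers differ by a multiple of 72 exactly when they share a remainder mod 72.
There are 72 residue classes mod 72, so 72 integers can all lie in distinct classes.
One more integer must repeat a residue, giving a difference divisible by 72. So n = 72 + 1 = 73.

73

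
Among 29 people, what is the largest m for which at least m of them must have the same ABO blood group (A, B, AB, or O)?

If each of the 4 ABO blood groups held at most 7, the total would be at most 4 × 7 = 28 < 29, a contradiction.
So at least one holds ⌈29/4⌉ = 8.

8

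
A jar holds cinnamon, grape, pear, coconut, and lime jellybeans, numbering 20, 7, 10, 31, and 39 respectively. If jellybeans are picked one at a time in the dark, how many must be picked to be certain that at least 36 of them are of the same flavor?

In the worst case we take at most 35 of each flavor, but all 20 cinnamon, all 7 grape, all 10 pear, and all 31 coconut (fewer than 35), giving 20 + 7 + 10 + 31 + 35 = 103.
One more jellybean then forces some flavor to 36, so 103 + 1 = 104.

104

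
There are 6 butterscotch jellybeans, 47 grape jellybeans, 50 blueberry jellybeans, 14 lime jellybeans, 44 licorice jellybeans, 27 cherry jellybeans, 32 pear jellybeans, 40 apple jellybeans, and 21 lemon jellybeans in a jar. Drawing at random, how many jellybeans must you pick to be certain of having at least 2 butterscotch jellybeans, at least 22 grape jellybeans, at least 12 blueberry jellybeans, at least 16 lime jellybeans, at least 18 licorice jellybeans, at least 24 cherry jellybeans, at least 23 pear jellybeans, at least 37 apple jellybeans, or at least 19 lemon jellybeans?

164

The worst case stops just short of every target: 1 butterscotch, 21 grape, 11 blueberry, all 14 lime, 17 licorice, 23 cherry, 22 pear, 36 apple, 18 lemon — 1 + 21 + 11 + 14 + 17 + 23 + 22 + 36 + 18 = 163 jellybeans.
One more jellybean must push some flavor to its target, so 163 + 1 = 164.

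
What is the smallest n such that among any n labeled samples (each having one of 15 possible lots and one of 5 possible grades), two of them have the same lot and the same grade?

76

There are 15 × 5 = 75 (lot, grade) combinations acting as pigeonholes.
With 75 labeled samples we could place one in each, avoiding any repeat.
One more forces some (lot, grade) pair to hold 2, so 75 + 1 = 76.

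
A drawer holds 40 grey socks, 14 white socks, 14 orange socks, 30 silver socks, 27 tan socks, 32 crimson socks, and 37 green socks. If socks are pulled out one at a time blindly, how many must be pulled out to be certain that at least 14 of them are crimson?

The worst case draws every non-crimson sock first: 40 + 14 + 14 + 30 + 27 + 37 = 162.
The next 14 draws are then forced to be crimson, giving 162 + 14 = 176.

176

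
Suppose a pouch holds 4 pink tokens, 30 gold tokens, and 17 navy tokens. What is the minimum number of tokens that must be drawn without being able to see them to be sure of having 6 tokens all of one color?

15

In the worst case we take at most 5 of each color, but all 4 pink (fewer than 5), giving 4 + 5 + 5 = 14.
One more token then forces some color to 6, so 14 + 1 = 15.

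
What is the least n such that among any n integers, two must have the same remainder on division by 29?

30

Two integers differ by a multiple of 29 exactly when they share a remainder mod 29.
There are 29 residue classes mod 29, so 29 integers can all lie in distinct classes.
One more integer must repeat a residue, giving a difference divisible by 29. So n = 29 + 1 = 30.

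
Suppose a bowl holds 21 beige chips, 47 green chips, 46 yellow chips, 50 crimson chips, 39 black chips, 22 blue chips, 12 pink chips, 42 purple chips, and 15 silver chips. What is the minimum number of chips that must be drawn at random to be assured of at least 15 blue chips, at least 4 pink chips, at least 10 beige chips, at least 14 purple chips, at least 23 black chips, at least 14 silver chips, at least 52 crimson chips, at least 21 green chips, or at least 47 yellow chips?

191

The worst case stops just short of every target: 9 beige, 20 green, 46 yellow, all 50 crimson, 22 black, 14 blue, 3 pink, 13 purple, 13 silver — 9 + 20 + 46 + 50 + 22 + 14 + 3 + 13 + 13 = 190 chips.
One more chip must push some color to its target, so 190 + 1 = 191.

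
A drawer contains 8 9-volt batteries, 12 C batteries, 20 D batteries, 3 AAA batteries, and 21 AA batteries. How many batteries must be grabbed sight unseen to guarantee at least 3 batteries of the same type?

The worst case takes 2 batteries of each type without reaching 3 of any: 5 × 2 = 10.
The next battery must bring some type to 3, so 10 + 1 = 11.

11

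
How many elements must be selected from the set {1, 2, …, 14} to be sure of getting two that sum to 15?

Partition {1, …, 14} into 7 pairs: {1,14}, {2,13}, …, {7,8}.
Choosing 7 integers — say the integers 1 through 7 — takes one from each pair and avoids the property.
Choosing 8 forces two into the same pair by pigeonhole, and those sum to 15. So 8.

8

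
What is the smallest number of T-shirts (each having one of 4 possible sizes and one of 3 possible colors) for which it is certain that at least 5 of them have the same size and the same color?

There are 4 × 3 = 12 (size, color) combinations acting as pigeonholes.
With 12 × 4 = 48 T-shirts we could place exactly 4 in each, with no (size, color) pair reaching 5.
One more forces some (size, color) pair to hold 5, so 48 + 1 = 49.

49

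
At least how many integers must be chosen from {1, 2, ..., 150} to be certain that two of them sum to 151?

76

Partition {1, …, 150} into 75 pairs: {1,150}, {2,149}, …, {75,76}.
Choosing 75 integers — say the integers 1 through 75 — takes one from each pair and avoids the property.
Choosing 76 forces two into the same pair by pigeonhole, and those sum to 151. So 76.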